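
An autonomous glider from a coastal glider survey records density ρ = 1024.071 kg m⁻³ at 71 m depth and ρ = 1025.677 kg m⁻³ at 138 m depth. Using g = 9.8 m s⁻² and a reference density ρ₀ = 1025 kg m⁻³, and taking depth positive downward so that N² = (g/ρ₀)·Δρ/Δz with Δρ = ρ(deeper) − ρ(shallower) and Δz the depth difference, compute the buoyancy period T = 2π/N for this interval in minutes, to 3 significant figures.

6.92 min

Δρ = 1025.677 − 1024.071 = 1.606 kg m⁻³ over Δz = 138 − 71 = 67 m.
N² = (9.8/1025) × (1.606/67) = 2.2918 × 10⁻⁴ s⁻².
N = √(2.2918 × 10⁻⁴) = 0.015139 rad s⁻¹, so T = 2π/N = 415.03 s = 6.9172 min ≈ 6.92 min.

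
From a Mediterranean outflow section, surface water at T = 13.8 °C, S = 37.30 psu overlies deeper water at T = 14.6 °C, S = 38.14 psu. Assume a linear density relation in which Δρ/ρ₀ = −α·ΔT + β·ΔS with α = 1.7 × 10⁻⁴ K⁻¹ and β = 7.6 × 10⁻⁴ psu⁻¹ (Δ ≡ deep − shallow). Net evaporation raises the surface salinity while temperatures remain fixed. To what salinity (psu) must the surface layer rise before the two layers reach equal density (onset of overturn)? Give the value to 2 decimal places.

37.96 psu

Neutral buoyancy requires −α(T_deep − T_surf) + β(S_deep − S_surf′) = 0.
S_surf′ = S_deep − (α/β)·ΔT = 38.14 − (1.7 × 10⁻⁴/7.6 × 10⁻⁴)·(+0.8) = 37.9611 psu.
Increase required: 37.9611 − 37.30 = 0.6611 psu.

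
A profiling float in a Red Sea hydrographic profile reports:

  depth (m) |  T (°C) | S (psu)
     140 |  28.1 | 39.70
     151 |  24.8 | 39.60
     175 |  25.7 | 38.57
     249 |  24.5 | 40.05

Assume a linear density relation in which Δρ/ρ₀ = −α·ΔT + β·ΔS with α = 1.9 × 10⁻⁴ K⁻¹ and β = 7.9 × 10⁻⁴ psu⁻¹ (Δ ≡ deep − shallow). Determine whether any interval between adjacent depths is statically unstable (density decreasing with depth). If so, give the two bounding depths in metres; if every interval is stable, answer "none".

151–175 m

Evaluate Δρ/ρ₀ = −αΔT + βΔS across each adjacent pair:
  140–151 m: −αΔT+βΔS = −(1.9 × 10⁻⁴)(-3.3)+(7.9 × 10⁻⁴)(-0.10) = 5.5 × 10⁻⁴ → stable
  151–175 m: −αΔT+βΔS = −(1.9 × 10⁻⁴)(+0.9)+(7.9 × 10⁻⁴)(-1.03) = -9.8 × 10⁻⁴ → UNSTABLE
  175–249 m: −αΔT+βΔS = −(1.9 × 10⁻⁴)(-1.2)+(7.9 × 10⁻⁴)(+1.48) = 1.4 × 10⁻³ → stable
The 151–175 m interval has Δρ < 0: lighter water underlies denser water.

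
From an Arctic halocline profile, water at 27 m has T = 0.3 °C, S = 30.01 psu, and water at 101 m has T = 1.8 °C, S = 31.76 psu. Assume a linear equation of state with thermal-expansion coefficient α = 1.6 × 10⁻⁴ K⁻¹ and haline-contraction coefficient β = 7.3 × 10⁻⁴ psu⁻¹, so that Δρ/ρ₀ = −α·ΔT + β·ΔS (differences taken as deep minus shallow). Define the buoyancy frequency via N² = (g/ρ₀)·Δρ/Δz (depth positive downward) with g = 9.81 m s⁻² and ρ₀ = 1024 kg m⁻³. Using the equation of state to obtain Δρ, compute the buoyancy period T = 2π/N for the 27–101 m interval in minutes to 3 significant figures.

ΔT = +1.5 K, ΔS = +1.75 psu (deep − shallow).
Δρ/ρ₀ = −αΔT + βΔS = -2.40 × 10⁻⁴ + 1.2775 × 10⁻³ = 1.0375 × 10⁻³, so Δρ ≈ 1.062 kg m⁻³.
N² = (g/ρ₀)·Δρ/Δz = g·(Δρ/ρ₀)/Δz = 9.81 × 1.0375 × 10⁻³ / 74 = 1.3754 × 10⁻⁴ s⁻².
N = √(1.3754 × 10⁻⁴) = 0.011728 rad s⁻¹ → T = 2π/N = 535.74 s = 8.9290 min ≈ 8.93 min.

8.93 min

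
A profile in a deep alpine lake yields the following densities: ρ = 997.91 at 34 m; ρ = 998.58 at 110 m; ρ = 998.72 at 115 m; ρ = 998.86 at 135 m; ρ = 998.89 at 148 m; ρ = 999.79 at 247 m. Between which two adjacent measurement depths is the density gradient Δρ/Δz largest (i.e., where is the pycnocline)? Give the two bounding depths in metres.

Compute the density gradient over each adjacent pair:
  34–110 m: Δρ/Δz = 0.67/76 = 8.8 × 10⁻³ kg m⁻⁴
  110–115 m: Δρ/Δz = 0.14/5 = 0.028 kg m⁻⁴
  115–135 m: Δρ/Δz = 0.14/20 = 7.0 × 10⁻³ kg m⁻⁴
  135–148 m: Δρ/Δz = 0.03/13 = 2.3 × 10⁻³ kg m⁻⁴
  148–247 m: Δρ/Δz = 0.90/99 = 9.1 × 10⁻³ kg m⁻⁴
The largest gradient is in the 110–115 m interval — the pycnocline.

110–115 m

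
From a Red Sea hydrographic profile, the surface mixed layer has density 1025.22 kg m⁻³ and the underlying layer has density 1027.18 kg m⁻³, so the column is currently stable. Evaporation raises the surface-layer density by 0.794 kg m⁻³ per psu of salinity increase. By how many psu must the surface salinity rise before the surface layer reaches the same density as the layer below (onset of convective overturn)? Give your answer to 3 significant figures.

Density deficit of the surface layer: 1027.18 − 1025.22 = 1.96 kg m⁻³.
Required change = 1.96 / 0.794 = 2.47 psu.

2.47 psu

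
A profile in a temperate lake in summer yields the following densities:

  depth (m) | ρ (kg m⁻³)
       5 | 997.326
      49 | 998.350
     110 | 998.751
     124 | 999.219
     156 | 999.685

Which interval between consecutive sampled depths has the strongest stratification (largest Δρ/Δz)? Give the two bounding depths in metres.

Compute the density gradient over each adjacent pair:
  5–49 m: Δρ/Δz = 1.024/44 = 0.023 kg m⁻⁴
  49–110 m: Δρ/Δz = 0.401/61 = 6.6 × 10⁻³ kg m⁻⁴
  110–124 m: Δρ/Δz = 0.468/14 = 0.033 kg m⁻⁴
  124–156 m: Δρ/Δz = 0.466/32 = 0.015 kg m⁻⁴
The largest gradient is in the 110–124 m interval — the pycnocline.

110–124 m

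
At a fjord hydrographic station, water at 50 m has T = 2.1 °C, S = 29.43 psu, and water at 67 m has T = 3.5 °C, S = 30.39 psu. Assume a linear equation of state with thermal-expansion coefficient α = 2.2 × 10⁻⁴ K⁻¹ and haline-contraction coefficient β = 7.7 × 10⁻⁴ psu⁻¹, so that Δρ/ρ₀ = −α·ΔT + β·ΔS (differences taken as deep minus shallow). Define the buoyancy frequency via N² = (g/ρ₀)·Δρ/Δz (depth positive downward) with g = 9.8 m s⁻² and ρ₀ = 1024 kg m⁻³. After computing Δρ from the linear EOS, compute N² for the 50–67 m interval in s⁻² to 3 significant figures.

2.49 × 10⁻⁴ s⁻²

ΔT = +1.4 K, ΔS = +0.96 psu (deep − shallow).
Δρ/ρ₀ = −αΔT + βΔS = -3.08 × 10⁻⁴ + 7.392 × 10⁻⁴ = 4.312 × 10⁻⁴, so Δρ ≈ 0.4415 kg m⁻³.
N² = (g/ρ₀)·Δρ/Δz = g·(Δρ/ρ₀)/Δz = 9.8 × 4.312 × 10⁻⁴ / 17 = 2.4857 × 10⁻⁴ s⁻² ≈ 2.49 × 10⁻⁴ s⁻².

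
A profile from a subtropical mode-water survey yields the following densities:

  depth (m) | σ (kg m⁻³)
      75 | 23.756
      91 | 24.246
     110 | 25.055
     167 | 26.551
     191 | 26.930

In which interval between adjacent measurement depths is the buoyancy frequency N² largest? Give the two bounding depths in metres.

91–110 m

Compute the density gradient over each adjacent pair:
  75–91 m: Δρ/Δz = 0.490/16 = 0.031 kg m⁻⁴
  91–110 m: Δρ/Δz = 0.809/19 = 0.043 kg m⁻⁴
  110–167 m: Δρ/Δz = 1.496/57 = 0.026 kg m⁻⁴
  167–191 m: Δρ/Δz = 0.379/24 = 0.016 kg m⁻⁴
The largest gradient is in the 91–110 m interval — the pycnocline.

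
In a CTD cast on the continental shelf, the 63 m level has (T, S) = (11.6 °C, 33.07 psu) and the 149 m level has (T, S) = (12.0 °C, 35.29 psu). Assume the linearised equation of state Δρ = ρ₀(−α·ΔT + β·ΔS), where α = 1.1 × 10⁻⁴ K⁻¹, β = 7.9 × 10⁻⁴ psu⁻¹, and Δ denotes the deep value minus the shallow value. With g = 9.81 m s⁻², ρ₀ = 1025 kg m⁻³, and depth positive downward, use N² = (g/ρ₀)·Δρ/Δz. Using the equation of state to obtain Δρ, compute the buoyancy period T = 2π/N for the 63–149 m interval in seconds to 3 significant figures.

ΔT = +0.4 K, ΔS = +2.22 psu (deep − shallow).
Δρ/ρ₀ = −αΔT + βΔS = -4.40 × 10⁻⁵ + 1.7538 × 10⁻³ = 1.7098 × 10⁻³, so Δρ ≈ 1.753 kg m⁻³.
N² = (g/ρ₀)·Δρ/Δz = g·(Δρ/ρ₀)/Δz = 9.81 × 1.7098 × 10⁻³ / 86 = 1.9504 × 10⁻⁴ s⁻².
N = √(1.9504 × 10⁻⁴) = 0.013966 rad s⁻¹ → T = 2π/N = 449.89 s ≈ 450 s.

450 s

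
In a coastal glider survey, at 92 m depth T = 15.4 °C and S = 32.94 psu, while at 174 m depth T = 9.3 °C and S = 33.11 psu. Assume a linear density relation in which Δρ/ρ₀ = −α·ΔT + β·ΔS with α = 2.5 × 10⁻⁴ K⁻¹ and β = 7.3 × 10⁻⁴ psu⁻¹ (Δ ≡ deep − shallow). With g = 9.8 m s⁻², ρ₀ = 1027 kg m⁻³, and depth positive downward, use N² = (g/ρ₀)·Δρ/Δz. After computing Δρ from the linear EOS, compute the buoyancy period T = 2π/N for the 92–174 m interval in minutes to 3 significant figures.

ΔT = -6.1 K, ΔS = +0.17 psu (deep − shallow).
Δρ/ρ₀ = −αΔT + βΔS = 1.525 × 10⁻³ + 1.241 × 10⁻⁴ = 1.6491 × 10⁻³, so Δρ ≈ 1.694 kg m⁻³.
N² = (g/ρ₀)·Δρ/Δz = g·(Δρ/ρ₀)/Δz = 9.8 × 1.6491 × 10⁻³ / 82 = 1.9709 × 10⁻⁴ s⁻².
N = √(1.9709 × 10⁻⁴) = 0.014039 rad s⁻¹ → T = 2π/N = 447.55 s = 7.4592 min ≈ 7.46 min.

7.46 min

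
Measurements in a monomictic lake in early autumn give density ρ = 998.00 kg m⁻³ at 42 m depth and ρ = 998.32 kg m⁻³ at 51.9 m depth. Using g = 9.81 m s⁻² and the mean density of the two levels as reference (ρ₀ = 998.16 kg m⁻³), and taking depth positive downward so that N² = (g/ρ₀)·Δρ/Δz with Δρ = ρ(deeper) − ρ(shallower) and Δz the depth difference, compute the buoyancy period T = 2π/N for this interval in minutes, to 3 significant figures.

5.88 min

Δρ = 998.32 − 998.00 = 0.32 kg m⁻³ over Δz = 51.9 − 42 = 9.9 m.
N² = (9.81/998.16) × (0.32/9.9) = 3.1768 × 10⁻⁴ s⁻².
N = √(3.1768 × 10⁻⁴) = 0.017824 rad s⁻¹, so T = 2π/N = 352.51 s = 5.8752 min ≈ 5.88 min.
N² > 0, so the interval is statically stable.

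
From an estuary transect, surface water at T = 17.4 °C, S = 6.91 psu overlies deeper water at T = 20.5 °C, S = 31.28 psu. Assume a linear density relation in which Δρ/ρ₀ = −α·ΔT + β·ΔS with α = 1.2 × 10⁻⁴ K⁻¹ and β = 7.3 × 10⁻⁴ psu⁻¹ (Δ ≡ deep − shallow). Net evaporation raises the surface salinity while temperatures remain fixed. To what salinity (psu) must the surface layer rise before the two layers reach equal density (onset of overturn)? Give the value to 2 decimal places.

30.77 psu

Neutral buoyancy requires −α(T_deep − T_surf) + β(S_deep − S_surf′) = 0.
S_surf′ = S_deep − (α/β)·ΔT = 31.28 − (1.2 × 10⁻⁴/7.3 × 10⁻⁴)·(+3.1) = 30.7704 psu.
Increase required: 30.7704 − 6.91 = 23.8604 psu.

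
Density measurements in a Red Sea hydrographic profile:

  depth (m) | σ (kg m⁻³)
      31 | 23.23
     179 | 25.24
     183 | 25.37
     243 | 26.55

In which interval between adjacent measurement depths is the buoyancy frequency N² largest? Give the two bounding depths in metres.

179–183 m

Compute the density gradient over each adjacent pair:
  31–179 m: Δρ/Δz = 2.01/148 = 0.014 kg m⁻⁴
  179–183 m: Δρ/Δz = 0.13/4 = 0.033 kg m⁻⁴
  183–243 m: Δρ/Δz = 1.18/60 = 0.020 kg m⁻⁴
The largest gradient is in the 179–183 m interval — the pycnocline.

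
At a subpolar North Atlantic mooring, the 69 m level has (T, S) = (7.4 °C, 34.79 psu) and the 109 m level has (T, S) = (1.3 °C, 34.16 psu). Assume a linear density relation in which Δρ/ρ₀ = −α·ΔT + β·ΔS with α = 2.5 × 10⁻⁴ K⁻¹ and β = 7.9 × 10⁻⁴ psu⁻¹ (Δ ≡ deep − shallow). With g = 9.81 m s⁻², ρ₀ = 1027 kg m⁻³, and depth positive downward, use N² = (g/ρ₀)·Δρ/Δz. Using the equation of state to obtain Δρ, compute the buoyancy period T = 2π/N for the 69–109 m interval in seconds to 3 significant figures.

ΔT = -6.1 K, ΔS = -0.63 psu (deep − shallow).
Δρ/ρ₀ = −αΔT + βΔS = 1.525 × 10⁻³ − 4.977 × 10⁻⁴ = 1.0273 × 10⁻³, so Δρ ≈ 1.055 kg m⁻³.
N² = (g/ρ₀)·Δρ/Δz = g·(Δρ/ρ₀)/Δz = 9.81 × 1.0273 × 10⁻³ / 40 = 2.5195 × 10⁻⁴ s⁻².
N = √(2.5195 × 10⁻⁴) = 0.015873 rad s⁻¹ → T = 2π/N = 395.84 s ≈ 396 s.

396 s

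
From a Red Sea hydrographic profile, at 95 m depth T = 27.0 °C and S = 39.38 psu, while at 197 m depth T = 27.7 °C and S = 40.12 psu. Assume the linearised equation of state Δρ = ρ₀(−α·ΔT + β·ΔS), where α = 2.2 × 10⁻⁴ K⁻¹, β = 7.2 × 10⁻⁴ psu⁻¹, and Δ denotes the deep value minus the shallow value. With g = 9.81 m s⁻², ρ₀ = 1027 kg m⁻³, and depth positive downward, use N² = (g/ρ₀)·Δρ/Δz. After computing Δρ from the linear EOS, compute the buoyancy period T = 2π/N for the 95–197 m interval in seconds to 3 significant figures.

1.04 × 10³ s

ΔT = +0.7 K, ΔS = +0.74 psu (deep − shallow).
Δρ/ρ₀ = −αΔT + βΔS = -1.54 × 10⁻⁴ + 5.328 × 10⁻⁴ = 3.788 × 10⁻⁴, so Δρ ≈ 0.3890 kg m⁻³.
N² = (g/ρ₀)·Δρ/Δz = g·(Δρ/ρ₀)/Δz = 9.81 × 3.788 × 10⁻⁴ / 102 = 3.6432 × 10⁻⁵ s⁻².
N = √(3.6432 × 10⁻⁵) = 6.0359 × 10⁻³ rad s⁻¹ → T = 2π/N = 1.0410 × 10³ s ≈ 1.04 × 10³ s.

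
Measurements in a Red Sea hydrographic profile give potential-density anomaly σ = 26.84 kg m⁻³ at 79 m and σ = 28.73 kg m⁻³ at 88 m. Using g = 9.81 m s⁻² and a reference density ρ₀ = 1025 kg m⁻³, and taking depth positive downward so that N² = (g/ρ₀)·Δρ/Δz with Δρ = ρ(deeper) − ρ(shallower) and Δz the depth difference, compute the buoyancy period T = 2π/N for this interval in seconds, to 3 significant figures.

140 s

Δρ = 1028.73 − 1026.84 = 1.89 kg m⁻³ over Δz = 88 − 79 = 9 m.
N² = (9.81/1025) × (1.89/9) = 2.0099 × 10⁻³ s⁻².
N = √(2.0099 × 10⁻³) = 0.044832 rad s⁻¹, so T = 2π/N = 140.15 s ≈ 140 s.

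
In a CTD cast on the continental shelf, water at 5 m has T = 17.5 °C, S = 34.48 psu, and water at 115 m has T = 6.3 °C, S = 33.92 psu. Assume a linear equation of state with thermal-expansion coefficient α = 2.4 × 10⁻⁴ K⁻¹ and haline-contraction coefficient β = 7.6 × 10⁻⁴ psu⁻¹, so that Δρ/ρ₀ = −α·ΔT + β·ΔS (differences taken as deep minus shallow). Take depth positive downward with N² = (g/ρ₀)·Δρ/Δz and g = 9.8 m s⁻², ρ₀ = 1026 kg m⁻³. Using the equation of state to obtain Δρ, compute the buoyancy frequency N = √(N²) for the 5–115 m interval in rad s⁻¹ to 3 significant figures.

0.0142 rad s⁻¹

ΔT = -11.2 K, ΔS = -0.56 psu (deep − shallow).
Δρ/ρ₀ = −αΔT + βΔS = 2.688 × 10⁻³ − 4.256 × 10⁻⁴ = 2.2624 × 10⁻³, so Δρ ≈ 2.321 kg m⁻³.
N² = (g/ρ₀)·Δρ/Δz = g·(Δρ/ρ₀)/Δz = 9.8 × 2.2624 × 10⁻³ / 110 = 2.0156 × 10⁻⁴ s⁻².
N = √(2.0156 × 10⁻⁴) = 0.014197 rad s⁻¹ ≈ 0.0142 rad s⁻¹.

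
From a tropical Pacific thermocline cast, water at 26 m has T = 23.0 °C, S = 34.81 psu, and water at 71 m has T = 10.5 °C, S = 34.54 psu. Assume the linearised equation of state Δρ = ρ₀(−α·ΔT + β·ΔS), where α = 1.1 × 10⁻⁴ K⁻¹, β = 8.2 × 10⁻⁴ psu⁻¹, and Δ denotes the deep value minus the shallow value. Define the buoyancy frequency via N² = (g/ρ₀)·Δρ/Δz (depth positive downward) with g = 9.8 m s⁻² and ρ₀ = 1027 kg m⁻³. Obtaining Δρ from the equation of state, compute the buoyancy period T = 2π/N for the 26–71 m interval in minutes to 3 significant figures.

6.61 min

ΔT = -12.5 K, ΔS = -0.27 psu (deep − shallow).
Δρ/ρ₀ = −αΔT + βΔS = 1.375 × 10⁻³ − 2.214 × 10⁻⁴ = 1.1536 × 10⁻³, so Δρ ≈ 1.185 kg m⁻³.
N² = (g/ρ₀)·Δρ/Δz = g·(Δρ/ρ₀)/Δz = 9.8 × 1.1536 × 10⁻³ / 45 = 2.5123 × 10⁻⁴ s⁻².
N = √(2.5123 × 10⁻⁴) = 0.015850 rad s⁻¹ → T = 2π/N = 396.42 s = 6.6070 min ≈ 6.61 min.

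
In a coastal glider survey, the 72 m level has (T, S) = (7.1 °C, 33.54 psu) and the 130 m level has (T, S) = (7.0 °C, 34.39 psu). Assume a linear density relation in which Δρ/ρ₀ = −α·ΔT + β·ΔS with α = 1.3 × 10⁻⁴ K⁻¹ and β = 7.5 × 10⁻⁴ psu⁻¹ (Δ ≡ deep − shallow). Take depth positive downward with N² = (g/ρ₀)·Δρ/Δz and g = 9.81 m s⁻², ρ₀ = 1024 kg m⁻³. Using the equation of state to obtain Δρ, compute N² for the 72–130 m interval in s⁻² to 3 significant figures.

1.10 × 10⁻⁴ s⁻²

ΔT = -0.1 K, ΔS = +0.85 psu (deep − shallow).
Δρ/ρ₀ = −αΔT + βΔS = 1.30 × 10⁻⁵ + 6.375 × 10⁻⁴ = 6.505 × 10⁻⁴, so Δρ ≈ 0.6661 kg m⁻³.
N² = (g/ρ₀)·Δρ/Δz = g·(Δρ/ρ₀)/Δz = 9.81 × 6.505 × 10⁻⁴ / 58 = 1.1002 × 10⁻⁴ s⁻² ≈ 1.10 × 10⁻⁴ s⁻².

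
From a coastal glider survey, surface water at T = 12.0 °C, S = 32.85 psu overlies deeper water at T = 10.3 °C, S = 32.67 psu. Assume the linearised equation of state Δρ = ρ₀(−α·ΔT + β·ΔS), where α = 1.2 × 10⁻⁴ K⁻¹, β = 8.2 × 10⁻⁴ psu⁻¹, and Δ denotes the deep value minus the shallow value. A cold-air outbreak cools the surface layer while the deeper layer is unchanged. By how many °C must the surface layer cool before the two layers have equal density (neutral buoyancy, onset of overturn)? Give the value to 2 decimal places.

0.47 °C

Neutral buoyancy requires Δρ = 0, i.e. −α(T_deep − T_surf′) + β(S_deep − S_surf) = 0.
T_surf′ = T_deep − (β/α)·ΔS = 10.3 − (8.2 × 10⁻⁴/1.2 × 10⁻⁴)·(-0.18) = 11.5300 °C.
Cooling required: 12.0 − (11.5300) = 0.4700 °C.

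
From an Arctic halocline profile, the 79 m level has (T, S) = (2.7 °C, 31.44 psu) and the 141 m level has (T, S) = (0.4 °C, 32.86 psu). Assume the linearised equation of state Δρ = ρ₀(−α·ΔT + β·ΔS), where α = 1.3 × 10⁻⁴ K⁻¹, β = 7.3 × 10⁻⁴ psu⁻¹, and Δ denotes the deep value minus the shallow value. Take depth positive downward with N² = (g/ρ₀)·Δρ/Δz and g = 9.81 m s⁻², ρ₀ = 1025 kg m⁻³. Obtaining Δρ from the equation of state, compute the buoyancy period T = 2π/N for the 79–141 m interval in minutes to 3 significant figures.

7.20 min

ΔT = -2.3 K, ΔS = +1.42 psu (deep − shallow).
Δρ/ρ₀ = −αΔT + βΔS = 2.99 × 10⁻⁴ + 1.0366 × 10⁻³ = 1.3356 × 10⁻³, so Δρ ≈ 1.369 kg m⁻³.
N² = (g/ρ₀)·Δρ/Δz = g·(Δρ/ρ₀)/Δz = 9.81 × 1.3356 × 10⁻³ / 62 = 2.1133 × 10⁻⁴ s⁻².
N = √(2.1133 × 10⁻⁴) = 0.014537 rad s⁻¹ → T = 2π/N = 432.22 s = 7.2037 min ≈ 7.20 min.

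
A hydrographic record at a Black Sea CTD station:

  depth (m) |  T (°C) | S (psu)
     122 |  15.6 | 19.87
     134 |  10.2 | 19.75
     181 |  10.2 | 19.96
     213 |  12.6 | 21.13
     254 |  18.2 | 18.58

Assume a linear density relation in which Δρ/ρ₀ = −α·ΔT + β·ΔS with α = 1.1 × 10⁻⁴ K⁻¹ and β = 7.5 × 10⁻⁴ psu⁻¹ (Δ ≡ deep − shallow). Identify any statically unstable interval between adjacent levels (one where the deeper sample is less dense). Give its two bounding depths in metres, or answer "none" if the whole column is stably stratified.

213–254 m

Evaluate Δρ/ρ₀ = −αΔT + βΔS across each adjacent pair:
  122–134 m: −αΔT+βΔS = −(1.1 × 10⁻⁴)(-5.4)+(7.5 × 10⁻⁴)(-0.12) = 5.0 × 10⁻⁴ → stable
  134–181 m: −αΔT+βΔS = −(1.1 × 10⁻⁴)(+0.0)+(7.5 × 10⁻⁴)(+0.21) = 1.6 × 10⁻⁴ → stable
  181–213 m: −αΔT+βΔS = −(1.1 × 10⁻⁴)(+2.4)+(7.5 × 10⁻⁴)(+1.17) = 6.1 × 10⁻⁴ → stable
  213–254 m: −αΔT+βΔS = −(1.1 × 10⁻⁴)(+5.6)+(7.5 × 10⁻⁴)(-2.55) = -2.5 × 10⁻³ → UNSTABLE
The 213–254 m interval has Δρ < 0: lighter water underlies denser water.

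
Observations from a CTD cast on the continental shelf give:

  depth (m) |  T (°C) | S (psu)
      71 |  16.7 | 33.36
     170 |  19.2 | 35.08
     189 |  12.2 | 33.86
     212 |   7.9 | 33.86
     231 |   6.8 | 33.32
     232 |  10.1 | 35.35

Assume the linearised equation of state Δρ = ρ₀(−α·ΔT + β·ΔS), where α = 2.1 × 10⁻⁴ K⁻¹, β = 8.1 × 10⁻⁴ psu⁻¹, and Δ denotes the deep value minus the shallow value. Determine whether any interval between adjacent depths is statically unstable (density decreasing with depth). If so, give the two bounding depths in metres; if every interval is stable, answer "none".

212–231 m

Evaluate Δρ/ρ₀ = −αΔT + βΔS across each adjacent pair:
  71–170 m: −αΔT+βΔS = −(2.1 × 10⁻⁴)(+2.5)+(8.1 × 10⁻⁴)(+1.72) = 8.7 × 10⁻⁴ → stable
  170–189 m: −αΔT+βΔS = −(2.1 × 10⁻⁴)(-7.0)+(8.1 × 10⁻⁴)(-1.22) = 4.8 × 10⁻⁴ → stable
  189–212 m: −αΔT+βΔS = −(2.1 × 10⁻⁴)(-4.3)+(8.1 × 10⁻⁴)(+0.00) = 9.0 × 10⁻⁴ → stable
  212–231 m: −αΔT+βΔS = −(2.1 × 10⁻⁴)(-1.1)+(8.1 × 10⁻⁴)(-0.54) = -2.1 × 10⁻⁴ → UNSTABLE
  231–232 m: −αΔT+βΔS = −(2.1 × 10⁻⁴)(+3.3)+(8.1 × 10⁻⁴)(+2.03) = 9.5 × 10⁻⁴ → stable
The 212–231 m interval has Δρ < 0: lighter water underlies denser water.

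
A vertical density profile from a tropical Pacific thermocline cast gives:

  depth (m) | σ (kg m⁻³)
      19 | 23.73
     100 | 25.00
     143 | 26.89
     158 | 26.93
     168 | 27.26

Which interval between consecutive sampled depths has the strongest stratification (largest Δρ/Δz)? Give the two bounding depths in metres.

100–143 m

Compute the density gradient over each adjacent pair:
  19–100 m: Δρ/Δz = 1.27/81 = 0.016 kg m⁻⁴
  100–143 m: Δρ/Δz = 1.89/43 = 0.044 kg m⁻⁴
  143–158 m: Δρ/Δz = 0.04/15 = 2.7 × 10⁻³ kg m⁻⁴
  158–168 m: Δρ/Δz = 0.33/10 = 0.033 kg m⁻⁴
The largest gradient is in the 100–143 m interval — the pycnocline.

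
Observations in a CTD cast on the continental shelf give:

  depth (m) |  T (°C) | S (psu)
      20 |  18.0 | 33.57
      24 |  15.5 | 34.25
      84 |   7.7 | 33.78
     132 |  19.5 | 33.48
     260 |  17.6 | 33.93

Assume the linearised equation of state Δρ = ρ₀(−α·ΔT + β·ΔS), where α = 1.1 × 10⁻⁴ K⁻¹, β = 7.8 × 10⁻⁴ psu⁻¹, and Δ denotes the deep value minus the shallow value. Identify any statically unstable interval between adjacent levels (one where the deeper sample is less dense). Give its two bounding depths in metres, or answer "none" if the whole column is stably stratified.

84–132 m

Evaluate Δρ/ρ₀ = −αΔT + βΔS across each adjacent pair:
  20–24 m: −αΔT+βΔS = −(1.1 × 10⁻⁴)(-2.5)+(7.8 × 10⁻⁴)(+0.68) = 8.1 × 10⁻⁴ → stable
  24–84 m: −αΔT+βΔS = −(1.1 × 10⁻⁴)(-7.8)+(7.8 × 10⁻⁴)(-0.47) = 4.9 × 10⁻⁴ → stable
  84–132 m: −αΔT+βΔS = −(1.1 × 10⁻⁴)(+11.8)+(7.8 × 10⁻⁴)(-0.30) = -1.5 × 10⁻³ → UNSTABLE
  132–260 m: −αΔT+βΔS = −(1.1 × 10⁻⁴)(-1.9)+(7.8 × 10⁻⁴)(+0.45) = 5.6 × 10⁻⁴ → stable
The 84–132 m interval has Δρ < 0: lighter water underlies denser water.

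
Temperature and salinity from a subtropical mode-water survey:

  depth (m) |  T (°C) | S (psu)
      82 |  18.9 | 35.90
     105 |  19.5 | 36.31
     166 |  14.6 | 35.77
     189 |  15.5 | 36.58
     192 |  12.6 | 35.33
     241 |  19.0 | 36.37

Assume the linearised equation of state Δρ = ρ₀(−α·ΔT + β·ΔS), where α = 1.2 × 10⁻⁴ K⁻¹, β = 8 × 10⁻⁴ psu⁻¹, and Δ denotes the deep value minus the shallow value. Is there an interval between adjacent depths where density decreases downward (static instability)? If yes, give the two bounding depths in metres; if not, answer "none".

Evaluate Δρ/ρ₀ = −αΔT + βΔS across each adjacent pair:
  82–105 m: −αΔT+βΔS = −(1.2 × 10⁻⁴)(+0.6)+(8 × 10⁻⁴)(+0.41) = 2.6 × 10⁻⁴ → stable
  105–166 m: −αΔT+βΔS = −(1.2 × 10⁻⁴)(-4.9)+(8 × 10⁻⁴)(-0.54) = 1.6 × 10⁻⁴ → stable
  166–189 m: −αΔT+βΔS = −(1.2 × 10⁻⁴)(+0.9)+(8 × 10⁻⁴)(+0.81) = 5.4 × 10⁻⁴ → stable
  189–192 m: −αΔT+βΔS = −(1.2 × 10⁻⁴)(-2.9)+(8 × 10⁻⁴)(-1.25) = -6.5 × 10⁻⁴ → UNSTABLE
  192–241 m: −αΔT+βΔS = −(1.2 × 10⁻⁴)(+6.4)+(8 × 10⁻⁴)(+1.04) = 6.4 × 10⁻⁵ → stable
The 189–192 m interval has Δρ < 0: lighter water underlies denser water.

189–192 m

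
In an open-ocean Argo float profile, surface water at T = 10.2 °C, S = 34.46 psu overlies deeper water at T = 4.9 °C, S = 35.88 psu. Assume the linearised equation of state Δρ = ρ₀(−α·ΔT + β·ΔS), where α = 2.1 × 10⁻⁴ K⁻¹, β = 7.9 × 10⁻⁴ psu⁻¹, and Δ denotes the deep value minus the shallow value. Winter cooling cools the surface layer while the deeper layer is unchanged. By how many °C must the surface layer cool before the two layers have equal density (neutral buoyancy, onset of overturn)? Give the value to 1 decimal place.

10.6 °C

Neutral buoyancy requires Δρ = 0, i.e. −α(T_deep − T_surf′) + β(S_deep − S_surf) = 0.
T_surf′ = T_deep − (β/α)·ΔS = 4.9 − (7.9 × 10⁻⁴/2.1 × 10⁻⁴)·(+1.42) = -0.442 °C.
Cooling required: 10.2 − (-0.442) = 10.642 °C.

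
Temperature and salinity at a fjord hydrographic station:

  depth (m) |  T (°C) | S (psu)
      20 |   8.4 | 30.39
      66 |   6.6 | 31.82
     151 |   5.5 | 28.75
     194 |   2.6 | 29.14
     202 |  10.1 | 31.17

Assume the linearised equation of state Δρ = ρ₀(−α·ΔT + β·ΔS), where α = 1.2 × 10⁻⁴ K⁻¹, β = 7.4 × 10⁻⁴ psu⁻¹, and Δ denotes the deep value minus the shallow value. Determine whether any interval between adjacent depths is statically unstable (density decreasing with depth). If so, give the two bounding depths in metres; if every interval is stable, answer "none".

66–151 m

Evaluate Δρ/ρ₀ = −αΔT + βΔS across each adjacent pair:
  20–66 m: −αΔT+βΔS = −(1.2 × 10⁻⁴)(-1.8)+(7.4 × 10⁻⁴)(+1.43) = 1.3 × 10⁻³ → stable
  66–151 m: −αΔT+βΔS = −(1.2 × 10⁻⁴)(-1.1)+(7.4 × 10⁻⁴)(-3.07) = -2.1 × 10⁻³ → UNSTABLE
  151–194 m: −αΔT+βΔS = −(1.2 × 10⁻⁴)(-2.9)+(7.4 × 10⁻⁴)(+0.39) = 6.4 × 10⁻⁴ → stable
  194–202 m: −αΔT+βΔS = −(1.2 × 10⁻⁴)(+7.5)+(7.4 × 10⁻⁴)(+2.03) = 6.0 × 10⁻⁴ → stable
The 66–151 m interval has Δρ < 0: lighter water underlies denser water.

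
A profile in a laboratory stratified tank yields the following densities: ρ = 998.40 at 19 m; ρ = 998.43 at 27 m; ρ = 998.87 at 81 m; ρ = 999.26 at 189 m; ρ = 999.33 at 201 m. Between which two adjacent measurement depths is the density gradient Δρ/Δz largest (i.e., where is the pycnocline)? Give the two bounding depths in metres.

27–81 m

Compute the density gradient over each adjacent pair:
  19–27 m: Δρ/Δz = 0.03/8 = 3.7 × 10⁻³ kg m⁻⁴
  27–81 m: Δρ/Δz = 0.44/54 = 8.1 × 10⁻³ kg m⁻⁴
  81–189 m: Δρ/Δz = 0.39/108 = 3.6 × 10⁻³ kg m⁻⁴
  189–201 m: Δρ/Δz = 0.07/12 = 5.8 × 10⁻³ kg m⁻⁴
The largest gradient is in the 27–81 m interval — the pycnocline.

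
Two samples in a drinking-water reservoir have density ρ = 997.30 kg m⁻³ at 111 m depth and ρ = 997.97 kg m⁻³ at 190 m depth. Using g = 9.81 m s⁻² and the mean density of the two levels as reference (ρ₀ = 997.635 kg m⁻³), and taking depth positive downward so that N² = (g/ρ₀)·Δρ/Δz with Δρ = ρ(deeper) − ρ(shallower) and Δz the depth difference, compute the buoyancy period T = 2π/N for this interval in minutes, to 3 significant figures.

Δρ = 997.97 − 997.30 = 0.67 kg m⁻³ over Δz = 190 − 111 = 79 m.
N² = (9.81/997.635) × (0.67/79) = 8.3396 × 10⁻⁵ s⁻².
N = √(8.3396 × 10⁻⁵) = 9.1321 × 10⁻³ rad s⁻¹, so T = 2π/N = 688.03 s = 11.467 min ≈ 11.5 min.

11.5 min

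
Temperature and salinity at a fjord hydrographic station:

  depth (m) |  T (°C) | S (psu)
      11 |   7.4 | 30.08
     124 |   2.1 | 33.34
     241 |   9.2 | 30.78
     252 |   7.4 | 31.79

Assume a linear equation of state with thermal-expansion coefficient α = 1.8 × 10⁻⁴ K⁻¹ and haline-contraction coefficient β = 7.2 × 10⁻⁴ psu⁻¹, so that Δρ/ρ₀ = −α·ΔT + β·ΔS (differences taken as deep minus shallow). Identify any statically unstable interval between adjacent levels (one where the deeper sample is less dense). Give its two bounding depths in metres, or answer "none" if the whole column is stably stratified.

Evaluate Δρ/ρ₀ = −αΔT + βΔS across each adjacent pair:
  11–124 m: −αΔT+βΔS = −(1.8 × 10⁻⁴)(-5.3)+(7.2 × 10⁻⁴)(+3.26) = 3.3 × 10⁻³ → stable
  124–241 m: −αΔT+βΔS = −(1.8 × 10⁻⁴)(+7.1)+(7.2 × 10⁻⁴)(-2.56) = -3.1 × 10⁻³ → UNSTABLE
  241–252 m: −αΔT+βΔS = −(1.8 × 10⁻⁴)(-1.8)+(7.2 × 10⁻⁴)(+1.01) = 1.1 × 10⁻³ → stable
The 124–241 m interval has Δρ < 0: lighter water underlies denser water.

124–241 m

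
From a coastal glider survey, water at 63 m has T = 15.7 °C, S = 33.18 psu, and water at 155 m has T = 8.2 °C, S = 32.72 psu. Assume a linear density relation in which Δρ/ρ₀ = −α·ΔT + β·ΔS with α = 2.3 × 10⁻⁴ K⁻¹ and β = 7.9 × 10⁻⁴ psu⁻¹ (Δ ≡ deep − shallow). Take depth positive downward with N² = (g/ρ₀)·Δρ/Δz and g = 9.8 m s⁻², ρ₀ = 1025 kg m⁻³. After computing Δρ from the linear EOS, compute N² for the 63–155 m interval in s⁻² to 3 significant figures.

ΔT = -7.5 K, ΔS = -0.46 psu (deep − shallow).
Δρ/ρ₀ = −αΔT + βΔS = 1.725 × 10⁻³ − 3.634 × 10⁻⁴ = 1.3616 × 10⁻³, so Δρ ≈ 1.396 kg m⁻³.
N² = (g/ρ₀)·Δρ/Δz = g·(Δρ/ρ₀)/Δz = 9.8 × 1.3616 × 10⁻³ / 92 = 1.4504 × 10⁻⁴ s⁻² ≈ 1.45 × 10⁻⁴ s⁻².

1.45 × 10⁻⁴ s⁻²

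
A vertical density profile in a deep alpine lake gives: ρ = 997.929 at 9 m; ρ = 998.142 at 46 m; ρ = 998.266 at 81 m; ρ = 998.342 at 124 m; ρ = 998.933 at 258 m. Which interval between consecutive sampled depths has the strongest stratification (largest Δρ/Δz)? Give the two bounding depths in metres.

9–46 m

Compute the density gradient over each adjacent pair:
  9–46 m: Δρ/Δz = 0.213/37 = 5.8 × 10⁻³ kg m⁻⁴
  46–81 m: Δρ/Δz = 0.124/35 = 3.5 × 10⁻³ kg m⁻⁴
  81–124 m: Δρ/Δz = 0.076/43 = 1.8 × 10⁻³ kg m⁻⁴
  124–258 m: Δρ/Δz = 0.591/134 = 4.4 × 10⁻³ kg m⁻⁴
The largest gradient is in the 9–46 m interval — the pycnocline.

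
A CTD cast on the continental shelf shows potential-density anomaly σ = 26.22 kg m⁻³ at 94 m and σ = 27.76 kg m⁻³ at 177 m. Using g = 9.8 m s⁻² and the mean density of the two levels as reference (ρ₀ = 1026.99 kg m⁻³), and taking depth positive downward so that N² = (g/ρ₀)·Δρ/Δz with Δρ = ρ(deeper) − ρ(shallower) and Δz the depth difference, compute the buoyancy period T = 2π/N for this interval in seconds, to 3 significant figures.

472 s

Δρ = 1027.76 − 1026.22 = 1.54 kg m⁻³ over Δz = 177 − 94 = 83 m.
N² = (9.8/1026.99) × (1.54/83) = 1.7705 × 10⁻⁴ s⁻².
N = √(1.7705 × 10⁻⁴) = 0.013306 rad s⁻¹, so T = 2π/N = 472.21 s ≈ 472 s.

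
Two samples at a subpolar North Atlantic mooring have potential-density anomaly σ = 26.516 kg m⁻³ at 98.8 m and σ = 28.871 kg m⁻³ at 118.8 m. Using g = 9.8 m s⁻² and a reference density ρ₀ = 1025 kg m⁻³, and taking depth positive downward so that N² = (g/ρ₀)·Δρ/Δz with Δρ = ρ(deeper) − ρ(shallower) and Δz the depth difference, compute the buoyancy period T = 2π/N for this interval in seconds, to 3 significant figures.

Δρ = 1028.871 − 1026.516 = 2.355 kg m⁻³ over Δz = 118.8 − 98.8 = 20 m.
N² = (9.8/1025) × (2.355/20) = 1.1258 × 10⁻³ s⁻².
N = √(1.1258 × 10⁻³) = 0.033553 rad s⁻¹, so T = 2π/N = 187.26 s ≈ 187 s.

187 s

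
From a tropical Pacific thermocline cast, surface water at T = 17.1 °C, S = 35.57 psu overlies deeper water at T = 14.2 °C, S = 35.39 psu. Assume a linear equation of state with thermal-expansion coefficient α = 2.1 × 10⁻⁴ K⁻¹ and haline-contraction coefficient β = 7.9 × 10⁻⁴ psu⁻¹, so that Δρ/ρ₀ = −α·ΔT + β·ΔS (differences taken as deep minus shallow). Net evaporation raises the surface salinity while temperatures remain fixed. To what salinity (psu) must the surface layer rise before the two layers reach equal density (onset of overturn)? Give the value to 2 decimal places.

36.16 psu

Neutral buoyancy requires −α(T_deep − T_surf) + β(S_deep − S_surf′) = 0.
S_surf′ = S_deep − (α/β)·ΔT = 35.39 − (2.1 × 10⁻⁴/7.9 × 10⁻⁴)·(-2.9) = 36.1609 psu.
Increase required: 36.1609 − 35.57 = 0.5909 psu.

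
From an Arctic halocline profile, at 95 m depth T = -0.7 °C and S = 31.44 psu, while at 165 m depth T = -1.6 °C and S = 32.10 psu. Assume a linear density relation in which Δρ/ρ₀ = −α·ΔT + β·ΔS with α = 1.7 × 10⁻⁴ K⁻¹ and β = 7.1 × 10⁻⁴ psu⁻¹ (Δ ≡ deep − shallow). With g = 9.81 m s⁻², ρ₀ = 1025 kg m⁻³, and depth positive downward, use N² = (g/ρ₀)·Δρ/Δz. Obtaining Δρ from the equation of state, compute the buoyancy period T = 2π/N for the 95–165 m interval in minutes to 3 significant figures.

11.2 min

ΔT = -0.9 K, ΔS = +0.66 psu (deep − shallow).
Δρ/ρ₀ = −αΔT + βΔS = 1.53 × 10⁻⁴ + 4.686 × 10⁻⁴ = 6.216 × 10⁻⁴, so Δρ ≈ 0.6371 kg m⁻³.
N² = (g/ρ₀)·Δρ/Δz = g·(Δρ/ρ₀)/Δz = 9.81 × 6.216 × 10⁻⁴ / 70 = 8.7113 × 10⁻⁵ s⁻².
N = √(8.7113 × 10⁻⁵) = 9.3334 × 10⁻³ rad s⁻¹ → T = 2π/N = 673.19 s = 11.220 min ≈ 11.2 min.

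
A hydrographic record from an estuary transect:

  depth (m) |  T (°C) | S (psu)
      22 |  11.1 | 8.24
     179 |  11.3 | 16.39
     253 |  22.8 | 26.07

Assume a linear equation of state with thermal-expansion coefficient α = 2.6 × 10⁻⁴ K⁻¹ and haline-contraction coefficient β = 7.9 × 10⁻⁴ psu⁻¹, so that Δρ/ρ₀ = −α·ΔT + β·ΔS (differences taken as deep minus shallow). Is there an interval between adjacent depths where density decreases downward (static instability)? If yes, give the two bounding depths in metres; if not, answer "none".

none

Evaluate Δρ/ρ₀ = −αΔT + βΔS across each adjacent pair:
  22–179 m: −αΔT+βΔS = −(2.6 × 10⁻⁴)(+0.2)+(7.9 × 10⁻⁴)(+8.15) = 6.4 × 10⁻³ → stable
  179–253 m: −αΔT+βΔS = −(2.6 × 10⁻⁴)(+11.5)+(7.9 × 10⁻⁴)(+9.68) = 4.7 × 10⁻³ → stable
Every interval has Δρ > 0: the column is stably stratified throughout.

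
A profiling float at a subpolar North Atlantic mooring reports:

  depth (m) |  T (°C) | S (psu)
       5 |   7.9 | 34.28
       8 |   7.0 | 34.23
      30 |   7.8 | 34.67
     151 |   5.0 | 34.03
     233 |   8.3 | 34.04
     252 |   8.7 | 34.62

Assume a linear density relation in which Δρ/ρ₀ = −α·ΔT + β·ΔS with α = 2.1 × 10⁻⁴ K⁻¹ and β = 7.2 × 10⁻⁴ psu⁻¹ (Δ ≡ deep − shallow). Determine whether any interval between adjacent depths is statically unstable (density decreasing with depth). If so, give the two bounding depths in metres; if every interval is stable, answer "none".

Evaluate Δρ/ρ₀ = −αΔT + βΔS across each adjacent pair:
  5–8 m: −αΔT+βΔS = −(2.1 × 10⁻⁴)(-0.9)+(7.2 × 10⁻⁴)(-0.05) = 1.5 × 10⁻⁴ → stable
  8–30 m: −αΔT+βΔS = −(2.1 × 10⁻⁴)(+0.8)+(7.2 × 10⁻⁴)(+0.44) = 1.5 × 10⁻⁴ → stable
  30–151 m: −αΔT+βΔS = −(2.1 × 10⁻⁴)(-2.8)+(7.2 × 10⁻⁴)(-0.64) = 1.3 × 10⁻⁴ → stable
  151–233 m: −αΔT+βΔS = −(2.1 × 10⁻⁴)(+3.3)+(7.2 × 10⁻⁴)(+0.01) = -6.9 × 10⁻⁴ → UNSTABLE
  233–252 m: −αΔT+βΔS = −(2.1 × 10⁻⁴)(+0.4)+(7.2 × 10⁻⁴)(+0.58) = 3.3 × 10⁻⁴ → stable
The 151–233 m interval has Δρ < 0: lighter water underlies denser water.

151–233 m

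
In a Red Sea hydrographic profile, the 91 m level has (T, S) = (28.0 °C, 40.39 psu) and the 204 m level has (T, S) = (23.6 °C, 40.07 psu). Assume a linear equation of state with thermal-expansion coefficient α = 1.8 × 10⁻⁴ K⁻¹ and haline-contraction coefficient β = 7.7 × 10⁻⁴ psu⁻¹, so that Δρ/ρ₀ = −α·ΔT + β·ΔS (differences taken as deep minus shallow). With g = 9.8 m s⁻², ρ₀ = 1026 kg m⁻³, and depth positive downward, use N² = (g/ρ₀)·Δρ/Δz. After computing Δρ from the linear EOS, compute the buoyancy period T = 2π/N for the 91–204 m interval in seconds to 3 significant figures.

ΔT = -4.4 K, ΔS = -0.32 psu (deep − shallow).
Δρ/ρ₀ = −αΔT + βΔS = 7.92 × 10⁻⁴ − 2.464 × 10⁻⁴ = 5.456 × 10⁻⁴, so Δρ ≈ 0.5598 kg m⁻³.
N² = (g/ρ₀)·Δρ/Δz = g·(Δρ/ρ₀)/Δz = 9.8 × 5.456 × 10⁻⁴ / 113 = 4.7318 × 10⁻⁵ s⁻².
N = √(4.7318 × 10⁻⁵) = 6.8788 × 10⁻³ rad s⁻¹ → T = 2π/N = 913.41 s ≈ 913 s.

913 s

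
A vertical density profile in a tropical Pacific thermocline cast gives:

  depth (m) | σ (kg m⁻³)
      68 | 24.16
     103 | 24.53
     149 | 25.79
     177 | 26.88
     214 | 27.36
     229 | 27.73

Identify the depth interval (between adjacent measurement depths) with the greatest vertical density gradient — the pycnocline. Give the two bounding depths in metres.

Compute the density gradient over each adjacent pair:
  68–103 m: Δρ/Δz = 0.37/35 = 0.011 kg m⁻⁴
  103–149 m: Δρ/Δz = 1.26/46 = 0.027 kg m⁻⁴
  149–177 m: Δρ/Δz = 1.09/28 = 0.039 kg m⁻⁴
  177–214 m: Δρ/Δz = 0.48/37 = 0.013 kg m⁻⁴
  214–229 m: Δρ/Δz = 0.37/15 = 0.025 kg m⁻⁴
The largest gradient is in the 149–177 m interval — the pycnocline.

149–177 m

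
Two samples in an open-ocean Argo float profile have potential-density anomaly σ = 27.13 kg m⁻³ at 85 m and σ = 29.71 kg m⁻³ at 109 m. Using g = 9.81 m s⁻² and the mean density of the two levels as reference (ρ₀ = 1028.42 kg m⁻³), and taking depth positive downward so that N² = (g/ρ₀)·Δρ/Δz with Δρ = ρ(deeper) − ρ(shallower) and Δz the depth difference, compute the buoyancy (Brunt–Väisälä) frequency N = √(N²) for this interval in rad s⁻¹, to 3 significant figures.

Δρ = 1029.71 − 1027.13 = 2.58 kg m⁻³ over Δz = 109 − 85 = 24 m.
N² = (9.81/1028.42) × (2.58/24) = 1.0254 × 10⁻³ s⁻².
N = √(1.0254 × 10⁻³) = 0.032022 rad s⁻¹ ≈ 0.0320 rad s⁻¹.

0.0320 rad s⁻¹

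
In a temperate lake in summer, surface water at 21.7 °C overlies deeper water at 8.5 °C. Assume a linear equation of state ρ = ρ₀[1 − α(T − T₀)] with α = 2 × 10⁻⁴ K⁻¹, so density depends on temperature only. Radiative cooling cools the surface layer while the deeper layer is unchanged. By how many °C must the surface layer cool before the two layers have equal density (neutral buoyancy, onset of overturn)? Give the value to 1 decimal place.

With temperature the only control, equal density requires T_surf′ = T_deep.
T_surf′ = 8.5 °C.
Cooling required: 21.7 − 8.5 = 13.2 °C.

13.2 °C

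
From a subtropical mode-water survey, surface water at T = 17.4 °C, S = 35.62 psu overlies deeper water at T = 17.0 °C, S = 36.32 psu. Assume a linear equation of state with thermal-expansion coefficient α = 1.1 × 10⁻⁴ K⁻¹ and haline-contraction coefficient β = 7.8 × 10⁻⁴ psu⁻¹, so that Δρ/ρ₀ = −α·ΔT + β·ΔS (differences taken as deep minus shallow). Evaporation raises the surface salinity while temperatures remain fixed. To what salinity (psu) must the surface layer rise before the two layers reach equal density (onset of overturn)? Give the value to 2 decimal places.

36.38 psu

Neutral buoyancy requires −α(T_deep − T_surf) + β(S_deep − S_surf′) = 0.
S_surf′ = S_deep − (α/β)·ΔT = 36.32 − (1.1 × 10⁻⁴/7.8 × 10⁻⁴)·(-0.4) = 36.3764 psu.
Increase required: 36.3764 − 35.62 = 0.7564 psu.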